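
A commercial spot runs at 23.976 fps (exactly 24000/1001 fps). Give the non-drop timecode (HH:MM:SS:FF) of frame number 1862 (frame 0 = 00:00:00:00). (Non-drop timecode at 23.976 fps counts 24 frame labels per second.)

1862 ÷ 24 = 77 full seconds, remainder 14 frames.
77 s = 0 h 1 min 17 s.
Timecode: 00:01:17:14.

00:01:17:14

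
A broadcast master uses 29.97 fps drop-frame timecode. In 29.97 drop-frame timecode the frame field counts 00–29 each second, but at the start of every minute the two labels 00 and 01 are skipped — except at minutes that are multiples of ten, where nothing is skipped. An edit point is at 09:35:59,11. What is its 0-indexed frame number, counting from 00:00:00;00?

As if non-drop at 30 labels/s: (9 × 3600 + 35 × 60 + 59) × 30 + 11 = 1036781.
Minute boundaries passed: 575; those not divisible by 10: 575 − 57 = 518; dropped labels = 2 × 518 = 1036.
Actual frame index = 1036781 − 1036 = 1035745.

1035745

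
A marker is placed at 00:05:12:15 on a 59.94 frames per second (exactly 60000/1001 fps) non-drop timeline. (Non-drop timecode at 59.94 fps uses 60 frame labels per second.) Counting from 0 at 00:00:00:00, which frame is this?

18735

Total seconds to the label: (0 × 3600 + 5 × 60 + 12) = 312.
Frame index = 312 × 60 + 15 = 18735.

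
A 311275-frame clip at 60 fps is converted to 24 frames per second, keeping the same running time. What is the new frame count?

124510 frames

Target frames = source frames × (target rate / source rate) = 311275 × (24)/(60) = 311275 × 2/5 = 124510.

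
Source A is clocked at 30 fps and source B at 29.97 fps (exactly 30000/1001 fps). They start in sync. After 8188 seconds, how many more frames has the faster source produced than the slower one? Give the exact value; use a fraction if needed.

245640/1001 frames

A emits 30 × 8188 = 245640 frames; B emits 30000/1001 × 8188 = 245640000/1001.
Difference = 245640/1001 frames (≈ 245.3946); B is behind A.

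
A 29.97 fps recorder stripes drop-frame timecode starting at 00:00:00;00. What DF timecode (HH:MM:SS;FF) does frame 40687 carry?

00:22:37;17

Each 10-minute DF block holds 10 × 60 × 30 − 9 × 2 = 17982 frames. 40687 ÷ 17982 → 2 full blocks, remainder 4723.
Within the partial block the first minute is 1800 frames and each further minute 1798, so 2 further minute boundaries passed. Total skipped labels = 18 × 2 + 2 × 2 = 40.
Non-drop label index = 40687 + 40 = 40727; at 30 labels/s that is 00:22:37:17, i.e. DF 00:22:37;17.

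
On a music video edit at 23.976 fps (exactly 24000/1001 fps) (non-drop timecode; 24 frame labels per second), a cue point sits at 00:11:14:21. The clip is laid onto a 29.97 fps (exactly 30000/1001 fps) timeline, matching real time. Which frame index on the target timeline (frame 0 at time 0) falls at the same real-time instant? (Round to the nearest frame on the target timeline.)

frame 20246

Source frame index: (0×3600 + 11×60 + 14) × 24 + 21 = 16197.
Real time: 16197 / (24000/1001) = 5404399/8000 s.
Target frame: (5404399/8000) × (30000/1001) = 80985/4 ≈ 20246.250 → 20246.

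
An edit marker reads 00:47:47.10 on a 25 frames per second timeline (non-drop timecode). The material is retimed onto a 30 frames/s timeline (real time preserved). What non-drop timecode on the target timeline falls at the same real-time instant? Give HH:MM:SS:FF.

00:47:47:12

Source frame index: (0×3600 + 47×60 + 47) × 25 + 10 = 71685.
Real time: 71685 / (25) = 14337/5 s.
Target frame: (14337/5) × (30) = 86022.
At 30 labels/s: frame 86022 → 00:47:47:12.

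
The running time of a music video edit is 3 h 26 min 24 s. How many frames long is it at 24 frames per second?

297216 frames

3 h 26 min 24 s = 12384 s.
Frames = 12384 × 24 = 297216.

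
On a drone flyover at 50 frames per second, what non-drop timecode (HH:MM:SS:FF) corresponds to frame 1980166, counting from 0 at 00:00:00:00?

11:00:03:16

1980166 ÷ 50 = 39603 full seconds, remainder 16 frames.
39603 s = 11 h 0 min 3 s.
Timecode: 11:00:03:16.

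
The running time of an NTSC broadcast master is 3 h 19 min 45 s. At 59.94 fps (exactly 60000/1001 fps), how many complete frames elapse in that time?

718381 frames

3 h 19 min 45 s = 11985 s.
Frames = 11985 × 60000/1001 = 719100000/1001 ≈ 718381.6184.
Complete frames: 718381.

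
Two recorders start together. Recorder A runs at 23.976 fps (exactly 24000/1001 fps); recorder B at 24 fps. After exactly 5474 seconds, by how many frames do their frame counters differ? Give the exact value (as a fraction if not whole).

A emits 24000/1001 × 5474 = 18768000/143 frames; B emits 24 × 5474 = 131376.
Difference = 18768/143 frames (≈ 131.2448); B is ahead of A.

18768/143 frames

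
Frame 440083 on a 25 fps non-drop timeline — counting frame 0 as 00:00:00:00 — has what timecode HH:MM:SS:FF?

440083 ÷ 25 = 17603 full seconds, remainder 8 frames.
17603 s = 4 h 53 min 23 s.
Timecode: 04:53:23:08.

04:53:23:08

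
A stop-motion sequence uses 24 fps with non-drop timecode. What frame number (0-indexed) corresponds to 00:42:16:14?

60878

Total seconds to the label: (0 × 3600 + 42 × 60 + 16) = 2536.
Frame index = 2536 × 24 + 14 = 60878.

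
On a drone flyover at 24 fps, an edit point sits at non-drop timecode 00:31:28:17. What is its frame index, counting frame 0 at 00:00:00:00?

Total seconds to the label: (0 × 3600 + 31 × 60 + 28) = 1888.
Frame index = 1888 × 24 + 17 = 45329.

45329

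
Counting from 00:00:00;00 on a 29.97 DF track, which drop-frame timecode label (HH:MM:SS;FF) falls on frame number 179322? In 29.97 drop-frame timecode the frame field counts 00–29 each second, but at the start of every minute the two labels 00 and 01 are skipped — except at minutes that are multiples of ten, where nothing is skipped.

01:39:43;12

Each 10-minute DF block holds 10 × 60 × 30 − 9 × 2 = 17982 frames. 179322 ÷ 17982 → 9 full blocks, remainder 17484.
Within the partial block the first minute is 1800 frames and each further minute 1798, so 9 further minute boundaries passed. Total skipped labels = 18 × 9 + 2 × 9 = 180.
Non-drop label index = 179322 + 180 = 179502; at 30 labels/s that is 01:39:43:12, i.e. DF 01:39:43;12.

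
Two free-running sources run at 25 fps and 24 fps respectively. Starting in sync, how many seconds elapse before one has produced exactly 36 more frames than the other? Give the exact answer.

The gap grows by |24 − 25| = 1 frame per second.
Time for a 36-frame gap: 36 ÷ (1) = 36 s.

36 seconds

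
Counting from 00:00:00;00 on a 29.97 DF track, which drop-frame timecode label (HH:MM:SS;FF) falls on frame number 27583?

Each 10-minute DF block holds 10 × 60 × 30 − 9 × 2 = 17982 frames. 27583 ÷ 17982 → 1 full block, remainder 9601.
Within the partial block the first minute is 1800 frames and each further minute 1798, so 5 further minute boundaries passed. Total skipped labels = 18 × 1 + 2 × 5 = 28.
Non-drop label index = 27583 + 28 = 27611; at 30 labels/s that is 00:15:20:11, i.e. DF 00:15:20;11.

00:15:20;11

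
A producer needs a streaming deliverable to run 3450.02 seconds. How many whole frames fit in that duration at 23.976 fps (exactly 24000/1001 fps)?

82717 frames

Frames = 3450.02 × 24000/1001 = 11828640/143 ≈ 82717.7622.
Complete frames: 82717.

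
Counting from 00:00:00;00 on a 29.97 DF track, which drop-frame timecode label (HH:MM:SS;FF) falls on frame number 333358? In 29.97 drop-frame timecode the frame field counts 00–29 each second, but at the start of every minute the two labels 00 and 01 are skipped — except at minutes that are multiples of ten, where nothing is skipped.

Ten DF minutes hold 17982 frames, so frame 333358 lies in block 18 (frames 323676–341657) with 9682 frames into that block.
The block's first minute is 1800 frames and the rest 1798 each; 9682 frames reaches minute 5, so 18 × 18 + 5 × 2 = 334 labels have been skipped so far.
Adding those back, label number 333358 + 334 = 333692 at 30 labels/s is 11123 s + 2 f = 3 h 5 min 23 s frame 2, i.e. 03:05:23;02.

03:05:23;02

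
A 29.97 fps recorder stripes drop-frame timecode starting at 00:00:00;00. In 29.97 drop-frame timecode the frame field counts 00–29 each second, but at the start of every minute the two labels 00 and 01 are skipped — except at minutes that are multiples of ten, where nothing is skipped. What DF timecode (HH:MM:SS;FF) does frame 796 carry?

00:00:26;16

Each 10-minute DF block holds 10 × 60 × 30 − 9 × 2 = 17982 frames. 796 ÷ 17982 → 0 full blocks, remainder 796.
Within the partial block the first minute is 1800 frames and each further minute 1798, so 0 further minute boundaries passed. Total skipped labels = 18 × 0 + 2 × 0 = 0.
Non-drop label index = 796 + 0 = 796; at 30 labels/s that is 00:00:26:16, i.e. DF 00:00:26;16.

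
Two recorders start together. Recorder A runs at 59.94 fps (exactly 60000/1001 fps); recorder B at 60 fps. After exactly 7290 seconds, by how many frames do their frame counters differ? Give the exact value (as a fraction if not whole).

A emits 60000/1001 × 7290 = 437400000/1001 frames; B emits 60 × 7290 = 437400.
Difference = 437400/1001 frames (≈ 436.9630); B is ahead of A.

437400/1001 frames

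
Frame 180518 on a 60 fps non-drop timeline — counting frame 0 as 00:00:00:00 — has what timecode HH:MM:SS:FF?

00:50:08:38

180518 ÷ 60 = 3008 full seconds, remainder 38 frames.
3008 s = 0 h 50 min 8 s.
Timecode: 00:50:08:38.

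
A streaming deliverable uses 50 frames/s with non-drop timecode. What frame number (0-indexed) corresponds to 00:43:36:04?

frame 130804

Total seconds to the label: (0 × 3600 + 43 × 60 + 36) = 2616.
Frame index = 2616 × 50 + 4 = 130804.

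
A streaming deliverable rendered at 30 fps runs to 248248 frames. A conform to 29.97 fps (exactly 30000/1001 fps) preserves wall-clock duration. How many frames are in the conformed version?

Target frames = source frames × (target rate / source rate) = 248248 × (30000/1001)/(30) = 248248 × 1000/1001 = 248000.

248000 frames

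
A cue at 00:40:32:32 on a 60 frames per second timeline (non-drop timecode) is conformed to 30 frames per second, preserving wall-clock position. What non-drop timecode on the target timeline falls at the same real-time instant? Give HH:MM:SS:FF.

00:40:32:16

Source frame index: (0×3600 + 40×60 + 32) × 60 + 32 = 145952.
Real time: 145952 / (60) = 36488/15 s.
Target frame: (36488/15) × (30) = 72976.
At 30 labels/s: frame 72976 → 00:40:32:16.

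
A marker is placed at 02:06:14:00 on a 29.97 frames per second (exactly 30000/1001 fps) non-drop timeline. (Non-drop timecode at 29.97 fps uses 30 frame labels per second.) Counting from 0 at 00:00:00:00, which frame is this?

frame 227220

Total seconds to the label: (2 × 3600 + 6 × 60 + 14) = 7574.
Frame index = 7574 × 30 + 0 = 227220.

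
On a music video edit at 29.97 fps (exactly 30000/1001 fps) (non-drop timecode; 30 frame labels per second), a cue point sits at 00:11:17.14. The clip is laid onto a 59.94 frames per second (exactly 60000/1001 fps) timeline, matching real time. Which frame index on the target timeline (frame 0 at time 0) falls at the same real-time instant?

frame 40648

Source frame index: (0×3600 + 11×60 + 17) × 30 + 14 = 20324.
Real time: 20324 / (30000/1001) = 5086081/7500 s.
Target frame: (5086081/7500) × (60000/1001) = 40648.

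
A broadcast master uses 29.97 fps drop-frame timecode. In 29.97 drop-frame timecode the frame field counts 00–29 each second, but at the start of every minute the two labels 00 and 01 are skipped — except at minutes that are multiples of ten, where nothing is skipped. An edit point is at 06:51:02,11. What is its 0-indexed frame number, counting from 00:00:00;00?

739131

Complete 10-minute blocks: 41, each 17982 frames → 737262.
Remaining 1 whole minute in the current block: 1800 + 0 × 1798 = 1800 frames.
Within the current minute: 2 × 30 + 11 − 2 = 69 (labels ;00/;01 skipped at this minute). Total = 737262 + 1800 + 69 = 739131.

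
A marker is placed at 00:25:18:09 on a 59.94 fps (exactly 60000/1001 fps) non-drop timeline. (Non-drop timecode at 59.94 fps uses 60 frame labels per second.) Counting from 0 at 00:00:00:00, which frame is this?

Total seconds to the label: (0 × 3600 + 25 × 60 + 18) = 1518.
Frame index = 1518 × 60 + 9 = 91089.

frame 91089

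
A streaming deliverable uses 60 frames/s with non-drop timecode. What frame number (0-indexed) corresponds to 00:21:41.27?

Total seconds to the label: (0 × 3600 + 21 × 60 + 41) = 1301.
Frame index = 1301 × 60 + 27 = 78087.

frame 78087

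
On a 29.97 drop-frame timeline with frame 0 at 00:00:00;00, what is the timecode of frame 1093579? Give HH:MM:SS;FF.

Each 10-minute DF block holds 10 × 60 × 30 − 9 × 2 = 17982 frames. 1093579 ÷ 17982 → 60 full blocks, remainder 14659.
Within the partial block the first minute is 1800 frames and each further minute 1798, so 8 further minute boundaries passed. Total skipped labels = 18 × 60 + 2 × 8 = 1096.
Non-drop label index = 1093579 + 1096 = 1094675; at 30 labels/s that is 10:08:09:05, i.e. DF 10:08:09;05.

10:08:09;05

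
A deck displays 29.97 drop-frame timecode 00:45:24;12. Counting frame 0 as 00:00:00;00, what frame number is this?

As if non-drop at 30 labels/s: (0 × 3600 + 45 × 60 + 24) × 30 + 12 = 81732.
Minute boundaries passed: 45; those not divisible by 10: 45 − 4 = 41; dropped labels = 2 × 41 = 82.
Actual frame index = 81732 − 82 = 81650.

81650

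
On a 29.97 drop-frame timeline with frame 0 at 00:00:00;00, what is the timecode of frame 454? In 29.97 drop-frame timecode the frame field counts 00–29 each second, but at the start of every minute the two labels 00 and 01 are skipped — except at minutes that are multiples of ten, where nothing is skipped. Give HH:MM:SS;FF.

00:00:15;04

Ten DF minutes hold 17982 frames, so frame 454 lies in block 0 (frames 0–17981) with 454 frames into that block.
The block's first minute is 1800 frames and the rest 1798 each; 454 frames reaches minute 0, so 0 × 18 + 0 × 2 = 0 labels have been skipped so far.
Adding those back, label number 454 + 0 = 454 at 30 labels/s is 15 s + 4 f = 0 h 0 min 15 s frame 4, i.e. 00:00:15;04.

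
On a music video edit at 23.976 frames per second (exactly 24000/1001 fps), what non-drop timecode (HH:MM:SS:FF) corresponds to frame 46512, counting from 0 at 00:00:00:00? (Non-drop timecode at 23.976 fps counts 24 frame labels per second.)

46512 ÷ 24 = 1938 full seconds, remainder 0 frames.
1938 s = 0 h 32 min 18 s.
Timecode: 00:32:18:00.

00:32:18:00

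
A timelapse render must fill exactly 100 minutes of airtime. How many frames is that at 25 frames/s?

150000 frames

100 min = 6000 s.
Frames = 6000 × 25 = 150000.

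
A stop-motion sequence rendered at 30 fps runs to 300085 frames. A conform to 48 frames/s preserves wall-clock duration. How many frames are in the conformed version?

Target frames = source frames × (target rate / source rate) = 300085 × (48)/(30) = 300085 × 8/5 = 480136.

480136 frames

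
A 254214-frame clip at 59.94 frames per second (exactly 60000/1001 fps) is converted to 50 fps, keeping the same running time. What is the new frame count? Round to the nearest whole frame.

212057 frames

Frames at target rate = 254214 × (50) / (60000/1001) = 42411369/200 ≈ 212056.845.
Nearest whole frame: 212057.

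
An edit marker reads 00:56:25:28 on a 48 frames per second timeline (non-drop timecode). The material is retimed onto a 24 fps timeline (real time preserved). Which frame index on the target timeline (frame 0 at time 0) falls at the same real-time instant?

Source frame index: (0×3600 + 56×60 + 25) × 48 + 28 = 162508.
Real time: 162508 / (48) = 40627/12 s.
Target frame: (40627/12) × (24) = 81254.

frame 81254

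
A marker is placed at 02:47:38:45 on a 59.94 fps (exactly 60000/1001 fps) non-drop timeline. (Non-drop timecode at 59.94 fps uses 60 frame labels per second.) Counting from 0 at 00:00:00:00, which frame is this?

Total seconds to the label: (2 × 3600 + 47 × 60 + 38) = 10058.
Frame index = 10058 × 60 + 45 = 603525.

603525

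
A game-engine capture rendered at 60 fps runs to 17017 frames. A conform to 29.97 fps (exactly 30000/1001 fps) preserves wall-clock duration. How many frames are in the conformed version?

8500 frames

Target frames = source frames × (target rate / source rate) = 17017 × (30000/1001)/(60) = 17017 × 500/1001 = 8500.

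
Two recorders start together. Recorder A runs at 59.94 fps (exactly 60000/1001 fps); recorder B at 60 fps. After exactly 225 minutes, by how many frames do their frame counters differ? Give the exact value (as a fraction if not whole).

810000/1001 frames

225 min = 13500 s.
A emits 60000/1001 × 13500 = 810000000/1001 frames; B emits 60 × 13500 = 810000.
Difference = 810000/1001 frames (≈ 809.1908); B is ahead of A.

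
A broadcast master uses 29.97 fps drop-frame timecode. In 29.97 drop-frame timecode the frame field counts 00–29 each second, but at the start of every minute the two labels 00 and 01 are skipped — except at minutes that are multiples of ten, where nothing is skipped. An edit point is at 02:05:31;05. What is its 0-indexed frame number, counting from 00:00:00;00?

As if non-drop at 30 labels/s: (2 × 3600 + 5 × 60 + 31) × 30 + 5 = 225935.
Minute boundaries passed: 125; those not divisible by 10: 125 − 12 = 113; dropped labels = 2 × 113 = 226.
Actual frame index = 225935 − 226 = 225709.

225709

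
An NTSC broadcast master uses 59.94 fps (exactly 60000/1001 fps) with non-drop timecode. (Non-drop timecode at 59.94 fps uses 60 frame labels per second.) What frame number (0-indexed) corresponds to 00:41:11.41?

frame 148301

Total seconds to the label: (0 × 3600 + 41 × 60 + 11) = 2471.
Frame index = 2471 × 60 + 41 = 148301.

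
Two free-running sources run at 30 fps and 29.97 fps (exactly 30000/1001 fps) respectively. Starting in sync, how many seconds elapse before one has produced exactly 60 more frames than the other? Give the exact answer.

2002 seconds

The gap grows by |30000/1001 − 30| = 30/1001 frames per second.
Time for a 60-frame gap: 60 ÷ (30/1001) = 2002 s.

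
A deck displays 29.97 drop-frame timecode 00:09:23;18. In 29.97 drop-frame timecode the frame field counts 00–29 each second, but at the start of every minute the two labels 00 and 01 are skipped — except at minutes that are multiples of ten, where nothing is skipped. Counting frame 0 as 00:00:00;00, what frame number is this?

16890

As if non-drop at 30 labels/s: (0 × 3600 + 9 × 60 + 23) × 30 + 18 = 16908.
Minute boundaries passed: 9; those not divisible by 10: 9 − 0 = 9; dropped labels = 2 × 9 = 18.
Actual frame index = 16908 − 18 = 16890.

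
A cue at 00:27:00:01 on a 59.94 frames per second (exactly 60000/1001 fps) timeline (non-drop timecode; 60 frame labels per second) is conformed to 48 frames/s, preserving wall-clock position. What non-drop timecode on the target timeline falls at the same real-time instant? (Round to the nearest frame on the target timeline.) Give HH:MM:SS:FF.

Source frame index: (0×3600 + 27×60 + 0) × 60 + 1 = 97201.
Real time: 97201 / (60000/1001) = 97298201/60000 s.
Target frame: (97298201/60000) × (48) = 97298201/1250 ≈ 77838.561 → 77839.
At 48 labels/s: frame 77839 → 00:27:01:31.

00:27:01:31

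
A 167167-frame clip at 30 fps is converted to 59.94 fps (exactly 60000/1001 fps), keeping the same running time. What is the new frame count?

Target frames = source frames × (target rate / source rate) = 167167 × (60000/1001)/(30) = 167167 × 2000/1001 = 334000.

334000 frames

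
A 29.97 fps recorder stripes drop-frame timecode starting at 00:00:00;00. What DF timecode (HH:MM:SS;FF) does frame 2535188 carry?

Ten DF minutes hold 17982 frames, so frame 2535188 lies in block 140 (frames 2517480–2535461) with 17708 frames into that block.
The block's first minute is 1800 frames and the rest 1798 each; 17708 frames reaches minute 9, so 140 × 18 + 9 × 2 = 2538 labels have been skipped so far.
Adding those back, label number 2535188 + 2538 = 2537726 at 30 labels/s is 84590 s + 26 f = 23 h 29 min 50 s frame 26, i.e. 23:29:50;26.

23:29:50;26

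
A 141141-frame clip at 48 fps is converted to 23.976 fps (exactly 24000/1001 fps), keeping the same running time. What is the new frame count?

70500 frames

Target frames = source frames × (target rate / source rate) = 141141 × (24000/1001)/(48) = 141141 × 500/1001 = 70500.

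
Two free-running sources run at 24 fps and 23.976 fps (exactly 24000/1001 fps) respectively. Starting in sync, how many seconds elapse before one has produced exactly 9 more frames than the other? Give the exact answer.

375.375 seconds

The gap grows by |24000/1001 − 24| = 24/1001 frames per second.
Time for a 9-frame gap: 9 ÷ (24/1001) = 375.375 s.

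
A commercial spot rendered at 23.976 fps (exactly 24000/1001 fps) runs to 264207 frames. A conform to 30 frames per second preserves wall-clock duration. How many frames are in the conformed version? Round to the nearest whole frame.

Frames at target rate = 264207 × (30) / (24000/1001) = 264471207/800 ≈ 330589.009.
Nearest whole frame: 330589.

330589 frames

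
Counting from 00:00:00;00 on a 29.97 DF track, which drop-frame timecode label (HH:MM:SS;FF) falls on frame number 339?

00:00:11;09

Ten DF minutes hold 17982 frames, so frame 339 lies in block 0 (frames 0–17981) with 339 frames into that block.
The block's first minute is 1800 frames and the rest 1798 each; 339 frames reaches minute 0, so 0 × 18 + 0 × 2 = 0 labels have been skipped so far.
Adding those back, label number 339 + 0 = 339 at 30 labels/s is 11 s + 9 f = 0 h 0 min 11 s frame 9, i.e. 00:00:11;09.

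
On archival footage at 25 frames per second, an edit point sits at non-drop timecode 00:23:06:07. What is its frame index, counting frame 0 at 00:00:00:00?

frame 34657

Total seconds to the label: (0 × 3600 + 23 × 60 + 6) = 1386.
Frame index = 1386 × 25 + 7 = 34657.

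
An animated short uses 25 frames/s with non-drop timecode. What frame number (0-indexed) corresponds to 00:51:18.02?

76952

Total seconds to the label: (0 × 3600 + 51 × 60 + 18) = 3078.
Frame index = 3078 × 25 + 2 = 76952.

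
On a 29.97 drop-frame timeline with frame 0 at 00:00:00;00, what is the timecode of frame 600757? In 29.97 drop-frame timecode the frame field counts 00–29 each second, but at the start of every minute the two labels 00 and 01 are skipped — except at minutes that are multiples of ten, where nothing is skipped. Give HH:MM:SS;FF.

05:34:05;09

Each 10-minute DF block holds 10 × 60 × 30 − 9 × 2 = 17982 frames. 600757 ÷ 17982 → 33 full blocks, remainder 7351.
Within the partial block the first minute is 1800 frames and each further minute 1798, so 4 further minute boundaries passed. Total skipped labels = 18 × 33 + 2 × 4 = 602.
Non-drop label index = 600757 + 602 = 601359; at 30 labels/s that is 05:34:05:09, i.e. DF 05:34:05;09.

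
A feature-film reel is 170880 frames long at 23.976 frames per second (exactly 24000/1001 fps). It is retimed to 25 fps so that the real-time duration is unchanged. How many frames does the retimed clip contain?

Target frames = source frames × (target rate / source rate) = 170880 × (25)/(24000/1001) = 170880 × 1001/960 = 178178.

178178 frames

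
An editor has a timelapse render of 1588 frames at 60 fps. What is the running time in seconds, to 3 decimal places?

Running time = 1588 × 1/60 = 397/15 s ≈ 26.467 s.

26.467 seconds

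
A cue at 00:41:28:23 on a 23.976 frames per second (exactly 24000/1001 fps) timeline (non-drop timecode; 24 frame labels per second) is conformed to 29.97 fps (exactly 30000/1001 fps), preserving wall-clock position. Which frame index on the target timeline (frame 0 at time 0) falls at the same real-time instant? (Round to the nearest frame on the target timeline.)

frame 74669

Source frame index: (0×3600 + 41×60 + 28) × 24 + 23 = 59735.
Real time: 59735 / (24000/1001) = 11958947/4800 s.
Target frame: (11958947/4800) × (30000/1001) = 298675/4 ≈ 74668.750 → 74669.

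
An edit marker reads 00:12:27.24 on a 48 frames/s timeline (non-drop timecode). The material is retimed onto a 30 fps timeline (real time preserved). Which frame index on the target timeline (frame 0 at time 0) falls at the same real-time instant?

frame 22425

Source frame index: (0×3600 + 12×60 + 27) × 48 + 24 = 35880.
Real time: 35880 / (48) = 1495/2 s.
Target frame: (1495/2) × (30) = 22425.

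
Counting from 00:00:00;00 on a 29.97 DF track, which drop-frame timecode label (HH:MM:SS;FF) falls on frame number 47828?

Ten DF minutes hold 17982 frames, so frame 47828 lies in block 2 (frames 35964–53945) with 11864 frames into that block.
The block's first minute is 1800 frames and the rest 1798 each; 11864 frames reaches minute 6, so 2 × 18 + 6 × 2 = 48 labels have been skipped so far.
Adding those back, label number 47828 + 48 = 47876 at 30 labels/s is 1595 s + 26 f = 0 h 26 min 35 s frame 26, i.e. 00:26:35;26.

00:26:35;26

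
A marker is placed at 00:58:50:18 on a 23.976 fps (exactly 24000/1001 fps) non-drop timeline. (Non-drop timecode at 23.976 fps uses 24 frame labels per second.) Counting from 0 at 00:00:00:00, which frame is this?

Total seconds to the label: (0 × 3600 + 58 × 60 + 50) = 3530.
Frame index = 3530 × 24 + 18 = 84738.

frame 84738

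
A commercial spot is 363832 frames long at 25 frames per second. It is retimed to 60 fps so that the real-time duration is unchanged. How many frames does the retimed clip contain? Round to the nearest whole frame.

Frames at target rate = 363832 × (60) / (25) = 4365984/5 ≈ 873196.800.
Nearest whole frame: 873197.

873197 frames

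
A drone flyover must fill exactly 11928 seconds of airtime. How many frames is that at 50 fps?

596400 frames

Frames = 11928 × 50 = 596400.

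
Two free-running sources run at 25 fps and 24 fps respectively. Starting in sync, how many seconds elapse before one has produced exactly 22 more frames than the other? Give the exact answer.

22 seconds

The gap grows by |24 − 25| = 1 frame per second.
Time for a 22-frame gap: 22 ÷ (1) = 22 s.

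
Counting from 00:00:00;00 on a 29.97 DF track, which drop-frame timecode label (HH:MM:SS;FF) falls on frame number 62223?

00:34:36;05

Each 10-minute DF block holds 10 × 60 × 30 − 9 × 2 = 17982 frames. 62223 ÷ 17982 → 3 full blocks, remainder 8277.
Within the partial block the first minute is 1800 frames and each further minute 1798, so 4 further minute boundaries passed. Total skipped labels = 18 × 3 + 2 × 4 = 62.
Non-drop label index = 62223 + 62 = 62285; at 30 labels/s that is 00:34:36:05, i.e. DF 00:34:36;05.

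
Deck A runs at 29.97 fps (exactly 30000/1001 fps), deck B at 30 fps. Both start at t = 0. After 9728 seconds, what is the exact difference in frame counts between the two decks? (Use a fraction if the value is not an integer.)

291840/1001 frames

A emits 30000/1001 × 9728 = 291840000/1001 frames; B emits 30 × 9728 = 291840.
Difference = 291840/1001 frames (≈ 291.5485); B is ahead of A.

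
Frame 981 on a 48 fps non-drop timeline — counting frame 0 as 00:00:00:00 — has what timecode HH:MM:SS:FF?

00:00:20:21

981 ÷ 48 = 20 full seconds, remainder 21 frames.
20 s = 0 h 0 min 20 s.
Timecode: 00:00:20:21.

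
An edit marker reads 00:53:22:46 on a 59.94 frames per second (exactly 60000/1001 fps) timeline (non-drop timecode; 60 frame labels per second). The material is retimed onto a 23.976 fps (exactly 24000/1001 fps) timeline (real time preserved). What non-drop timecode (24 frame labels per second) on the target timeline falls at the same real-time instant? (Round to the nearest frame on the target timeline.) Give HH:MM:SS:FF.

Source frame index: (0×3600 + 53×60 + 22) × 60 + 46 = 192166.
Real time: 192166 / (60000/1001) = 96179083/30000 s.
Target frame: (96179083/30000) × (24000/1001) = 384332/5 ≈ 76866.400 → 76866.
At 24 labels/s: frame 76866 → 00:53:22:18.

00:53:22:18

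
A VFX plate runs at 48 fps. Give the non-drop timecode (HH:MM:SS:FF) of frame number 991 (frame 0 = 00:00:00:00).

991 ÷ 48 = 20 full seconds, remainder 31 frames.
20 s = 0 h 0 min 20 s.
Timecode: 00:00:20:31.

00:00:20:31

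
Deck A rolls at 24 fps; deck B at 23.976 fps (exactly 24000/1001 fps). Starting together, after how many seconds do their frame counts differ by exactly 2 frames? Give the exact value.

The gap grows by |24000/1001 − 24| = 24/1001 frames per second.
Time for a 2-frame gap: 2 ÷ (24/1001) = 1001/12 s.

1001/12 seconds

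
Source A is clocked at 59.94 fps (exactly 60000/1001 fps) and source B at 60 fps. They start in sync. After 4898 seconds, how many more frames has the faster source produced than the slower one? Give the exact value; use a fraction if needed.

293880/1001 frames

A emits 60000/1001 × 4898 = 293880000/1001 frames; B emits 60 × 4898 = 293880.
Difference = 293880/1001 frames (≈ 293.5864); B is ahead of A.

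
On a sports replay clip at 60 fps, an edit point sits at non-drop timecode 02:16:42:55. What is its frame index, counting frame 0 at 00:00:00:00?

frame 492175

Total seconds to the label: (2 × 3600 + 16 × 60 + 42) = 8202.
Frame index = 8202 × 60 + 55 = 492175.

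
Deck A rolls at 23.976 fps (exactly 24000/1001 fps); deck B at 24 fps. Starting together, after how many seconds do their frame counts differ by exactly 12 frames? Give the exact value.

500.5 seconds

The gap grows by |24 − 24000/1001| = 24/1001 frames per second.
Time for a 12-frame gap: 12 ÷ (24/1001) = 500.5 s.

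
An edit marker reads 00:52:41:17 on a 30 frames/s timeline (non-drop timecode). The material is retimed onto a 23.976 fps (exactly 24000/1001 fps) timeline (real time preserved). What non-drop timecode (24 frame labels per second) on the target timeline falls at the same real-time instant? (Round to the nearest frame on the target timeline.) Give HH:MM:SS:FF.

00:52:38:10

Source frame index: (0×3600 + 52×60 + 41) × 30 + 17 = 94847.
Real time: 94847 / (30) = 94847/30 s.
Target frame: (94847/30) × (24000/1001) = 75877600/1001 ≈ 75801.798 → 75802.
At 24 labels/s: frame 75802 → 00:52:38:10.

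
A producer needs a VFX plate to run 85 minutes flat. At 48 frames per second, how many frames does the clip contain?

244800 frames

85 min = 5100 s.
Frames = 5100 × 48 = 244800.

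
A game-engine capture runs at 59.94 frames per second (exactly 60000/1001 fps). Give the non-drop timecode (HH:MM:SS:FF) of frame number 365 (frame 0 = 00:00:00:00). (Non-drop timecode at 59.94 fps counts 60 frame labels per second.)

00:00:06:05

365 ÷ 60 = 6 full seconds, remainder 5 frames.
6 s = 0 h 0 min 6 s.
Timecode: 00:00:06:05.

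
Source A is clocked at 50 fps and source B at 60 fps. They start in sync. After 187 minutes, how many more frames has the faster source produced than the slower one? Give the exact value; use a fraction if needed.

112200 frames

187 min = 11220 s.
A emits 50 × 11220 = 561000 frames; B emits 60 × 11220 = 673200.
Difference = 112200 frames; B is ahead of A.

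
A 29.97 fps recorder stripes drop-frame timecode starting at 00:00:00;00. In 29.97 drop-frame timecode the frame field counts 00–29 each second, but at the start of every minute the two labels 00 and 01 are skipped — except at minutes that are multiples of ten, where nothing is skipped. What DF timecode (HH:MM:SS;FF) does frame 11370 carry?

Ten DF minutes hold 17982 frames, so frame 11370 lies in block 0 (frames 0–17981) with 11370 frames into that block.
The block's first minute is 1800 frames and the rest 1798 each; 11370 frames reaches minute 6, so 0 × 18 + 6 × 2 = 12 labels have been skipped so far.
Adding those back, label number 11370 + 12 = 11382 at 30 labels/s is 379 s + 12 f = 0 h 6 min 19 s frame 12, i.e. 00:06:19;12.

00:06:19;12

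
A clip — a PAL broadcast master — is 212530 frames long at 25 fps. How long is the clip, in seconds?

Running time = 212530 / (25) = 8501.2 s.

8501.2 seconds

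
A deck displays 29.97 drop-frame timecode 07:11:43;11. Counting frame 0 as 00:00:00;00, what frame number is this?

As if non-drop at 30 labels/s: (7 × 3600 + 11 × 60 + 43) × 30 + 11 = 777101.
Minute boundaries passed: 431; those not divisible by 10: 431 − 43 = 388; dropped labels = 2 × 388 = 776.
Actual frame index = 777101 − 776 = 776325.

776325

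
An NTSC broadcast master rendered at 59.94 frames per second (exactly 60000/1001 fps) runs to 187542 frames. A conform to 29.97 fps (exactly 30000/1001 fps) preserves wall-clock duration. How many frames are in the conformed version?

93771 frames

Target frames = source frames × (target rate / source rate) = 187542 × (30000/1001)/(60000/1001) = 187542 × 1/2 = 93771.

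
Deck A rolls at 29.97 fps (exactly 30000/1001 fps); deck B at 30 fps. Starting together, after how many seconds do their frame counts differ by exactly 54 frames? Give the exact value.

1801.8 seconds

The gap grows by |30 − 30000/1001| = 30/1001 frames per second.
Time for a 54-frame gap: 54 ÷ (30/1001) = 1801.8 s.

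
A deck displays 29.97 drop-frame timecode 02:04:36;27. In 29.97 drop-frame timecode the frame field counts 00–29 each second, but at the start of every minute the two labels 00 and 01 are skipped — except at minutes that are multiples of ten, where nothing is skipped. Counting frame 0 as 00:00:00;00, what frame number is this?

Complete 10-minute blocks: 12, each 17982 frames → 215784.
Remaining 4 whole minutes in the current block: 1800 + 3 × 1798 = 7194 frames.
Within the current minute: 36 × 30 + 27 − 2 = 1105 (labels ;00/;01 skipped at this minute). Total = 215784 + 7194 + 1105 = 224083.

224083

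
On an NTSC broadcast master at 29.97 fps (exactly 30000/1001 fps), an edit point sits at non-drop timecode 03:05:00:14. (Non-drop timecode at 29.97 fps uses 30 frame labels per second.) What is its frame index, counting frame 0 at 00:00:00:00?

Total seconds to the label: (3 × 3600 + 5 × 60 + 0) = 11100.
Frame index = 11100 × 30 + 14 = 333014.

333014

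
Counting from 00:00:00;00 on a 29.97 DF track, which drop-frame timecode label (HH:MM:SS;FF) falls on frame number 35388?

Each 10-minute DF block holds 10 × 60 × 30 − 9 × 2 = 17982 frames. 35388 ÷ 17982 → 1 full block, remainder 17406.
Within the partial block the first minute is 1800 frames and each further minute 1798, so 9 further minute boundaries passed. Total skipped labels = 18 × 1 + 2 × 9 = 36.
Non-drop label index = 35388 + 36 = 35424; at 30 labels/s that is 00:19:40:24, i.e. DF 00:19:40;24.

00:19:40;24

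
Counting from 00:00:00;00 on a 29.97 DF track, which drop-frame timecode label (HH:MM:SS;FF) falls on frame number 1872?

Ten DF minutes hold 17982 frames, so frame 1872 lies in block 0 (frames 0–17981) with 1872 frames into that block.
The block's first minute is 1800 frames and the rest 1798 each; 1872 frames reaches minute 1, so 0 × 18 + 1 × 2 = 2 labels have been skipped so far.
Adding those back, label number 1872 + 2 = 1874 at 30 labels/s is 62 s + 14 f = 0 h 1 min 2 s frame 14, i.e. 00:01:02;14.

00:01:02;14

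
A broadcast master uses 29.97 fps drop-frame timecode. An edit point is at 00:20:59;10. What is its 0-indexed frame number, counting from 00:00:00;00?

37744

As if non-drop at 30 labels/s: (0 × 3600 + 20 × 60 + 59) × 30 + 10 = 37780.
Minute boundaries passed: 20; those not divisible by 10: 20 − 2 = 18; dropped labels = 2 × 18 = 36.
Actual frame index = 37780 − 36 = 37744.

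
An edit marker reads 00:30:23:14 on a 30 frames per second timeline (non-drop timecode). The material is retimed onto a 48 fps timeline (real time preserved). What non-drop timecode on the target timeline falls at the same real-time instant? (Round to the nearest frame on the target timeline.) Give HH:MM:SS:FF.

00:30:23:22

Source frame index: (0×3600 + 30×60 + 23) × 30 + 14 = 54704.
Real time: 54704 / (30) = 27352/15 s.
Target frame: (27352/15) × (48) = 437632/5 ≈ 87526.400 → 87526.
At 48 labels/s: frame 87526 → 00:30:23:22.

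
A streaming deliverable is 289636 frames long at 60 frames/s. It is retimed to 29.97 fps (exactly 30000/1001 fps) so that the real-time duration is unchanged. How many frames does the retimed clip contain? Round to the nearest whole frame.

144673 frames

Frames at target rate = 289636 × (30000/1001) / (60) = 144818000/1001 ≈ 144673.327.
Nearest whole frame: 144673.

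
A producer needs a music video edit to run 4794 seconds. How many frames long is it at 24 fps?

115056 frames

Frames = 4794 × 24 = 115056.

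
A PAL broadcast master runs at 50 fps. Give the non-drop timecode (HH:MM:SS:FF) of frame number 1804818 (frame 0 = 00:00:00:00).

10:01:36:18

1804818 ÷ 50 = 36096 full seconds, remainder 18 frames.
36096 s = 10 h 1 min 36 s.
Timecode: 10:01:36:18.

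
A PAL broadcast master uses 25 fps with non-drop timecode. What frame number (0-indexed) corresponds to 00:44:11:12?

Total seconds to the label: (0 × 3600 + 44 × 60 + 11) = 2651.
Frame index = 2651 × 25 + 12 = 66287.

66287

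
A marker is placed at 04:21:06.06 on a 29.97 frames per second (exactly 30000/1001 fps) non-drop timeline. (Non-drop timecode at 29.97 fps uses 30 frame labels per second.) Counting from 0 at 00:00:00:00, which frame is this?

Total seconds to the label: (4 × 3600 + 21 × 60 + 6) = 15666.
Frame index = 15666 × 30 + 6 = 469986.

frame 469986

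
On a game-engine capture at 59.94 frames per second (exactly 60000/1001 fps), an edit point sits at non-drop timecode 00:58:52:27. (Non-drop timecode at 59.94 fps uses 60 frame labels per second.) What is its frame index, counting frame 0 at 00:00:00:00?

frame 211947

Total seconds to the label: (0 × 3600 + 58 × 60 + 52) = 3532.
Frame index = 3532 × 60 + 27 = 211947.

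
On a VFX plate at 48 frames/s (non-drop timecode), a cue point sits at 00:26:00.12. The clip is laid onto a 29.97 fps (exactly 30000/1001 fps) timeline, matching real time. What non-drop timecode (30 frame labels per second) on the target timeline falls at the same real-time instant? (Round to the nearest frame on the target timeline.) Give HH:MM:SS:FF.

Source frame index: (0×3600 + 26×60 + 0) × 48 + 12 = 74892.
Real time: 74892 / (48) = 6241/4 s.
Target frame: (6241/4) × (30000/1001) = 46807500/1001 ≈ 46760.739 → 46761.
At 30 labels/s: frame 46761 → 00:25:58:21.

00:25:58:21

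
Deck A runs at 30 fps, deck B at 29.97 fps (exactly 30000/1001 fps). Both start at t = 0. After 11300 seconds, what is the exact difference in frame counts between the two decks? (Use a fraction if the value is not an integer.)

A emits 30 × 11300 = 339000 frames; B emits 30000/1001 × 11300 = 339000000/1001.
Difference = 339000/1001 frames (≈ 338.6613); B is behind A.

339000/1001 frames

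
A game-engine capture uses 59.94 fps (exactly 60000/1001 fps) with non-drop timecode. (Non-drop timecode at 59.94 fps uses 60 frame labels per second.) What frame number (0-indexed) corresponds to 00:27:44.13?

Total seconds to the label: (0 × 3600 + 27 × 60 + 44) = 1664.
Frame index = 1664 × 60 + 13 = 99853.

99853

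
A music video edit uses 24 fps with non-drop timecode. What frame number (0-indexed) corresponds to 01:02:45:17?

Total seconds to the label: (1 × 3600 + 2 × 60 + 45) = 3765.
Frame index = 3765 × 24 + 17 = 90377.

90377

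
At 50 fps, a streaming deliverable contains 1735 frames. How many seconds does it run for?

34.7 seconds

Running time = 1735 / (50) = 34.7 s.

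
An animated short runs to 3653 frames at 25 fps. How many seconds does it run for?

146.12 seconds

Running time = 3653 / (25) = 146.12 s.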